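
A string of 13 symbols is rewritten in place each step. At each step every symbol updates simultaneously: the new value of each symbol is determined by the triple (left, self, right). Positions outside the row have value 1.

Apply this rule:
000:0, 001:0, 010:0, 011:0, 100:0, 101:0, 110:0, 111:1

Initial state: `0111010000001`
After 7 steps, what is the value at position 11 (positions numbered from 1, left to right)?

0

0010000000000
0000000000000
0000000000000  (fixed point — unchanged through step 7)
position 11 holds 0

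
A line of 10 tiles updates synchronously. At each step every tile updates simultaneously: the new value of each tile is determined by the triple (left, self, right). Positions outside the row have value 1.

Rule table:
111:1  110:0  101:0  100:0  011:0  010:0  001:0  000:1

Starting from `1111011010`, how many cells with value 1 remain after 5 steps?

1110000000
1100111110
1000011100
0011001000
0000000010
count of 1: 1

1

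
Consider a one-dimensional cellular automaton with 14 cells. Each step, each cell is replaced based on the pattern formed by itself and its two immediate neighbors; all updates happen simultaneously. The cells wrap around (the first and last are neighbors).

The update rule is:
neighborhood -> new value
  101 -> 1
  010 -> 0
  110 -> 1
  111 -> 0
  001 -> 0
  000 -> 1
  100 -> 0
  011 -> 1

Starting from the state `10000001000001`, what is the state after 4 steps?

10001001011101

10111100011101
11100101010111
00100010101100
10001001011101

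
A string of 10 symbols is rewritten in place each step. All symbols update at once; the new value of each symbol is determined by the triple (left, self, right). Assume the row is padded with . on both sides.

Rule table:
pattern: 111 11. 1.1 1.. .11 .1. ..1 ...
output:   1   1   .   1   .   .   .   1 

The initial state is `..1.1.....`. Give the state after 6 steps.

..1..111..

1....11111
.111..1111
..111..111
1..111..11
.1..111..1
..1..111..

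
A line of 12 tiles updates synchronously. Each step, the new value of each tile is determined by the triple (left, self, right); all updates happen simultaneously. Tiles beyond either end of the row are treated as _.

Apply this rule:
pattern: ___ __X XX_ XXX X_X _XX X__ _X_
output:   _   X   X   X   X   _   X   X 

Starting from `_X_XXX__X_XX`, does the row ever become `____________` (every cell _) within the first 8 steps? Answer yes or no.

no

XXX_XXXXXX_X
_XXX_XXXXXXX
X_XXX_XXXXXX
XX_XXX_XXXXX
_XX_XXX_XXXX
X_XX_XXX_XXX
XX_XX_XXX_XX
_XX_XX_XXX_X
step 8 is _XX_XX_XXX_X, still not uniform _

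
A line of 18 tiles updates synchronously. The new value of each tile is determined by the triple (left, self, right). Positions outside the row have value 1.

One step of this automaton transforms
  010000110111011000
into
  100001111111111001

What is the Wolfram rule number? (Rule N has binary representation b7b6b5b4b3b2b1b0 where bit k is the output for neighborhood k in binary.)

position 10: 111 → 1  (bit 7 = 1)
position 7: 110 → 1  (bit 6 = 1)
position 0: 101 → 1  (bit 5 = 1)
position 2: 100 → 0  (bit 4 = 0)
position 6: 011 → 1  (bit 3 = 1)
position 1: 010 → 0  (bit 2 = 0)
position 5: 001 → 1  (bit 1 = 1)
position 3: 000 → 0  (bit 0 = 0)
bits b7..b0 = 11101010 = 234

234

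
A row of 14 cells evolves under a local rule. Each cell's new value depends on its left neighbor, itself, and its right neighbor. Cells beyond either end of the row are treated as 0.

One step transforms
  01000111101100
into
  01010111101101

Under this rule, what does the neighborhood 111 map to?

1

At position 6 the neighborhood is 111; the next row has 1 there.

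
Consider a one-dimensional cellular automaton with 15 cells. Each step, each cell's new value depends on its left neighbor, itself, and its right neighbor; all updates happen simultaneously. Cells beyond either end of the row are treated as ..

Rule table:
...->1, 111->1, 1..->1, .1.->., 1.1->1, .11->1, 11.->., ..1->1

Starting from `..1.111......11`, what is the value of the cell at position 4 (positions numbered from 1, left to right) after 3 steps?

11.111.1111111.
1.111.1111111.1
.111.1111111.1.
position 4 holds 1

1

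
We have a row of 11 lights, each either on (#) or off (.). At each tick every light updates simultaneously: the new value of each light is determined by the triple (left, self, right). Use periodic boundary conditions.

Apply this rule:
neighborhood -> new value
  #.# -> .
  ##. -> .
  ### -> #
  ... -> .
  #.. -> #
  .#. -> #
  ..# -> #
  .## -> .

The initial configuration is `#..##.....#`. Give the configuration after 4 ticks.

.##..#...#.
#..####.###
.##.##...##
......#.#..

......#.#..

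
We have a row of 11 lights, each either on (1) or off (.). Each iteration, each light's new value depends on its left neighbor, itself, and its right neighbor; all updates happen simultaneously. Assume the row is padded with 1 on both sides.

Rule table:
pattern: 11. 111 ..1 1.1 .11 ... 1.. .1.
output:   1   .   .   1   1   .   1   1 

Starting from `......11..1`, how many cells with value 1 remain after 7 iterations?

1.....111.1
11....1.111
.11...111..
1111..1.11.
...11.11111
1..1111....
11.1..11...
count of 1: 5

5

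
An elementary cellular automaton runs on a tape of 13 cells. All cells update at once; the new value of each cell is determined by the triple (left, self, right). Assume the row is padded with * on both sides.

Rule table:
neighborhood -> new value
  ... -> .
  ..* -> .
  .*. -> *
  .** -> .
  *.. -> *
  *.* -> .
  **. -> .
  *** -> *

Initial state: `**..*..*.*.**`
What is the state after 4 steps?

....*..**..*.

*.*.**.*.*..*
..*....*.**..
*.**...*...*.
....*..**..*.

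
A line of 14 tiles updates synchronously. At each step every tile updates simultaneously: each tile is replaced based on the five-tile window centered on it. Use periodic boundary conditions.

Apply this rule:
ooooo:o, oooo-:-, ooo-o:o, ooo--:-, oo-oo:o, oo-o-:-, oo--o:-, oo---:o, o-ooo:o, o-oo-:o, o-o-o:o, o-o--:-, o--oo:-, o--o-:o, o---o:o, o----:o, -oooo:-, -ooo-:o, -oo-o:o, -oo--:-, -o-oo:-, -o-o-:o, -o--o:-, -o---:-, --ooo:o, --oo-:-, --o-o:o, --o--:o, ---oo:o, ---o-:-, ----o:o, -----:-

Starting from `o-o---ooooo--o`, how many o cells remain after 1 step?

step 1: o---ooo-o-----
count of o: 5

5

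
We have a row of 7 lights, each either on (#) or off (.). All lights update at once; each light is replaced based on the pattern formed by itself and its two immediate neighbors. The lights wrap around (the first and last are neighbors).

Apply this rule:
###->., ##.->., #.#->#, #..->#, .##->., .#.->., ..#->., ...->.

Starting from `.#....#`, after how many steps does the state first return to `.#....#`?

#.#....
.#.#...
..#.#..
...#.#.
....#.#
#....#.
.#....#

7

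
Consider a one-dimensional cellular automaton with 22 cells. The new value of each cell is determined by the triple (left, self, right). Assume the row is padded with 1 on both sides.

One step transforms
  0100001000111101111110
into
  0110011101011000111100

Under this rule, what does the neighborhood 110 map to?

0

At position 13 the neighborhood is 110; the next row has 0 there.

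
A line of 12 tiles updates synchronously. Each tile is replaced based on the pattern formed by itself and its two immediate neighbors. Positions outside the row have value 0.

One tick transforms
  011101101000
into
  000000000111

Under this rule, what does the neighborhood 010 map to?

At position 8 the neighborhood is 010; the next row has 0 there.

0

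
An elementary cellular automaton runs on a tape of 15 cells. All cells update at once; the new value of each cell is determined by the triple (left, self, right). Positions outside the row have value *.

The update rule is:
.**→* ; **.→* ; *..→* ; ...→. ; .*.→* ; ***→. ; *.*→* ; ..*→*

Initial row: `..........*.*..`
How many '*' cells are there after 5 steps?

11

step 1: *........******
step 2: **......**.....
step 3: .**....****...*
step 4: ****..**..**.**
step 5: ...***********.
count of *: 11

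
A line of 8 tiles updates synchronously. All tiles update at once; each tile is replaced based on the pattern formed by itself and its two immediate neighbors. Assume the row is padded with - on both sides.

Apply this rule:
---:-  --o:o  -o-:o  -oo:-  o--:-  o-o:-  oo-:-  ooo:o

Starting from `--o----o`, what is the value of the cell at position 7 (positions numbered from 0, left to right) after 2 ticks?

-oo---oo
o----o--
position 7 holds -

-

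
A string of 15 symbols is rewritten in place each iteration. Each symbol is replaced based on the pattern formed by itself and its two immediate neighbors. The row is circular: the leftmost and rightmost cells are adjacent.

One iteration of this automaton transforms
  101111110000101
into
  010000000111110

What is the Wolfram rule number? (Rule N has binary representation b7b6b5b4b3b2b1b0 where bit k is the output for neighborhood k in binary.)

39

position 3: 111 → 0  (bit 7 = 0)
position 0: 110 → 0  (bit 6 = 0)
position 1: 101 → 1  (bit 5 = 1)
position 8: 100 → 0  (bit 4 = 0)
position 2: 011 → 0  (bit 3 = 0)
position 12: 010 → 1  (bit 2 = 1)
position 11: 001 → 1  (bit 1 = 1)
position 9: 000 → 1  (bit 0 = 1)
bits b7..b0 = 00100111 = 39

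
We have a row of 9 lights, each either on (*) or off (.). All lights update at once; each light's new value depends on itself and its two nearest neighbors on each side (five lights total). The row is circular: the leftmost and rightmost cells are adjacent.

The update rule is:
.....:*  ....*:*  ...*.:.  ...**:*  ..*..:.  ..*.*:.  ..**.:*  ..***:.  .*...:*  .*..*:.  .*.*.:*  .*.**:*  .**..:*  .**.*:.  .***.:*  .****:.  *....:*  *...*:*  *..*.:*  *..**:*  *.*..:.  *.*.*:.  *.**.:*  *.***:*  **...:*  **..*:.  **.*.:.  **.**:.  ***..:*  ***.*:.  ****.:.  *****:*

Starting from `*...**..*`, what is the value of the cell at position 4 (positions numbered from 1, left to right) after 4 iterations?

iteration 1: ******.**
iteration 2: ****...*.
iteration 3: *..***..*
iteration 4: *.*.**.**
position 4 holds .

.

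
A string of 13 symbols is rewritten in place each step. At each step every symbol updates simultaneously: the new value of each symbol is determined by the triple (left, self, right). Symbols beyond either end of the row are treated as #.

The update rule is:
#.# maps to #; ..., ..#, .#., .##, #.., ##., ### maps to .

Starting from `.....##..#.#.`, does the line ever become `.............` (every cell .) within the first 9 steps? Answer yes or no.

yes

..........#.#
...........#.
............#
.............
all cells are . at step 4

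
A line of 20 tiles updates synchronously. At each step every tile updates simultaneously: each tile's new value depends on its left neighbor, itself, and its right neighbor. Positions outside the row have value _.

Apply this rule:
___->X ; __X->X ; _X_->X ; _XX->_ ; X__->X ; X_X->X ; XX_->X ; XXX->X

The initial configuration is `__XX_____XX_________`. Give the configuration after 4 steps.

step 1: XX_XXXXXX_XXXXXXXXXX
step 2: _XX_XXXXXX_XXXXXXXXX
step 3: X_XX_XXXXXX_XXXXXXXX
step 4: XX_XX_XXXXXX_XXXXXXX

XX_XX_XXXXXX_XXXXXXX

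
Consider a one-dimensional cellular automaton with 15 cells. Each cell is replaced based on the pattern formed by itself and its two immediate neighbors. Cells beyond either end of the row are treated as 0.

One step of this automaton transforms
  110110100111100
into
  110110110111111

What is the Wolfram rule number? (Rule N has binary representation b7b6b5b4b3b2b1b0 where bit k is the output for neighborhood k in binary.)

221

position 10: 111 → 1  (bit 7 = 1)
position 1: 110 → 1  (bit 6 = 1)
position 2: 101 → 0  (bit 5 = 0)
position 7: 100 → 1  (bit 4 = 1)
position 0: 011 → 1  (bit 3 = 1)
position 6: 010 → 1  (bit 2 = 1)
position 8: 001 → 0  (bit 1 = 0)
position 14: 000 → 1  (bit 0 = 1)
bits b7..b0 = 11011101 = 221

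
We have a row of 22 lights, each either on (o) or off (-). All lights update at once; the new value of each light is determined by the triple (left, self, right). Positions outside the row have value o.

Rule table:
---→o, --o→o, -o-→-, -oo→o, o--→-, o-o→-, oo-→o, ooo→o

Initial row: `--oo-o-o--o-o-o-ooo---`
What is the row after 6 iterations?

-ooo-oooo-ooooooooo-oo

-ooo-----o------ooo-oo
-ooo-oooo--oooooooo-oo
-ooo-oooo-ooooooooo-oo
-ooo-oooo-ooooooooo-oo  (fixed point — unchanged through iteration 6)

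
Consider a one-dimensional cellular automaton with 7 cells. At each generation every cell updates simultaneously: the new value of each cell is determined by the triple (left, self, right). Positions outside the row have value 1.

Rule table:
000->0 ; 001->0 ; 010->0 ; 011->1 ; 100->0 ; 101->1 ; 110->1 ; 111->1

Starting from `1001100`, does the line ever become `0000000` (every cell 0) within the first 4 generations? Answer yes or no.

generation 1: 1001100  (fixed point — unchanged through generation 4)
generation 4 is 1001100, still not uniform 0

no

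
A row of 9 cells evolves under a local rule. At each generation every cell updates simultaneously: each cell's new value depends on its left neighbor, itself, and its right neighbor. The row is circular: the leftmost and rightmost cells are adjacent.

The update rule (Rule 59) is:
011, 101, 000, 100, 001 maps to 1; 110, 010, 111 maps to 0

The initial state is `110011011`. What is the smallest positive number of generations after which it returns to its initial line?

18

001110110
111001101
000111011
111100110
100011101
011110011
110001110
101111001
011000111
110111100
101100011
011011110
110110001
001101111
111011000
100110111
011101100
110011011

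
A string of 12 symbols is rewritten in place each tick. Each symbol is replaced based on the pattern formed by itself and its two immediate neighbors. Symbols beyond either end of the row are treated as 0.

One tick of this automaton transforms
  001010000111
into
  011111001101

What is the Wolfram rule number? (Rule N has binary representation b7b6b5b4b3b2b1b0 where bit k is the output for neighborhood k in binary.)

position 10: 111 → 0  (bit 7 = 0)
position 11: 110 → 1  (bit 6 = 1)
position 3: 101 → 1  (bit 5 = 1)
position 5: 100 → 1  (bit 4 = 1)
position 9: 011 → 1  (bit 3 = 1)
position 2: 010 → 1  (bit 2 = 1)
position 1: 001 → 1  (bit 1 = 1)
position 0: 000 → 0  (bit 0 = 0)
bits b7..b0 = 01111110 = 126

126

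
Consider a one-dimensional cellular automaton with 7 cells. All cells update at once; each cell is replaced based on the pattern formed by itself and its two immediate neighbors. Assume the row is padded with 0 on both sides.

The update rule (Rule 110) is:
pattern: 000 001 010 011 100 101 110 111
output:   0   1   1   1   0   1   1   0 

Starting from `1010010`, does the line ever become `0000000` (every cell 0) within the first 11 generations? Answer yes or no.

generation 1: 1110110
generation 2: 1011110
generation 3: 1110010
generation 4: 1010110
generation 5: 1111110
generation 6: 1000010
generation 7: 1000110
generation 8: 1001110
generation 9: 1011010
generation 10: 1111110  (repeats generation 5; period 5)
generation 11: 1000010
generation 11 is 1000010, still not uniform 0

no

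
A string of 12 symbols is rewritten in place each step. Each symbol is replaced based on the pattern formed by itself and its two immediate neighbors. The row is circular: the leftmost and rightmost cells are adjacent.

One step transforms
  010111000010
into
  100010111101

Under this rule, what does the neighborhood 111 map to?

At position 4 the neighborhood is 111; the next row has 1 there.

1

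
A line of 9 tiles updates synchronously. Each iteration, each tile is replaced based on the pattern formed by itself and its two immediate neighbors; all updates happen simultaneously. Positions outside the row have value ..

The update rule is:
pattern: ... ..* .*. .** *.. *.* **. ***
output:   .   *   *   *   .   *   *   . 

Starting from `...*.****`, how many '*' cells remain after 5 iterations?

6

..****..*
.**..*.**
***.*****
*.***...*
***.*..**
count of *: 6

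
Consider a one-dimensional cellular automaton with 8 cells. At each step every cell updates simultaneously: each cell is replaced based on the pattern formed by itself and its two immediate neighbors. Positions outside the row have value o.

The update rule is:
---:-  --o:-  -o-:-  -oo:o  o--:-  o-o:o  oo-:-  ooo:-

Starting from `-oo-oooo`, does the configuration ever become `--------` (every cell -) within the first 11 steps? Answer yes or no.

step 1: oo-oo---
step 2: --oo----
step 3: --o-----
step 4: --------
all cells are - at step 4

yes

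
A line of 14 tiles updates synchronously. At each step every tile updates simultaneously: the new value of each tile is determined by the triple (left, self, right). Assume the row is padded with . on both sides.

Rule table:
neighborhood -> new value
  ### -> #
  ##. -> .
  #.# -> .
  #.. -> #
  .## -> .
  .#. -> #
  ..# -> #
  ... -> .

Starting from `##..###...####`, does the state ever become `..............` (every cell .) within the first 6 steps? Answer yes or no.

no

..##.#.#.#.##.
.#...#.#.#...#
###.##.#.##.##
.#.....#......
###...###.....
.#.#.#.#.#....
step 6 is .#.#.#.#.#...., still not uniform .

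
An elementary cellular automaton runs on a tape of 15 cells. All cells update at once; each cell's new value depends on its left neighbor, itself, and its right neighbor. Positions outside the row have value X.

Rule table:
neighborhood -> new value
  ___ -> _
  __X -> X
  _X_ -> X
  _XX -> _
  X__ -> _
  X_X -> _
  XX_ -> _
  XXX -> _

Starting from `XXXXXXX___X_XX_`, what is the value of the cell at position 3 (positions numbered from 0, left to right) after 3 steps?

_________XX____
________X_____X
_______XX____X_
position 3 holds _

_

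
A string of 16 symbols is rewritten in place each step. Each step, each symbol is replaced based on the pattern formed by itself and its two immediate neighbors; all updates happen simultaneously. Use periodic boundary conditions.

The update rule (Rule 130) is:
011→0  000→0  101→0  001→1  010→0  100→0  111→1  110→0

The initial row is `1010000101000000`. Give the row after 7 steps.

1000000001000000

0000001000000001
0000010000000010
0000100000000100
0001000000001000
0010000000010000
0100000000100000
1000000001000000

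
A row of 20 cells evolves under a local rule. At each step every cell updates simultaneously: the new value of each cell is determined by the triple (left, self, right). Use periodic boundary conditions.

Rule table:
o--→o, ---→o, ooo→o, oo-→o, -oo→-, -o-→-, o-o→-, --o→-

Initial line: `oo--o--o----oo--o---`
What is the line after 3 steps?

-oo--o--ooo--oo--oo-
--oo--o--ooo--oo--oo
o--oo--o--ooo--oo--o

o--oo--o--ooo--oo--o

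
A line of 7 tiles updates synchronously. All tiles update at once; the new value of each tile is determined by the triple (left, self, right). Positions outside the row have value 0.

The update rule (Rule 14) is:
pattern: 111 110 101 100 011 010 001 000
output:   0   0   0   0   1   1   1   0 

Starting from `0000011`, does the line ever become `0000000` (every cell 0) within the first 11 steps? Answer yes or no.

0000110
0001100
0011000
0110000
1100000
1000000
1000000  (fixed point — unchanged through step 11)
step 11 is 1000000, still not uniform 0

no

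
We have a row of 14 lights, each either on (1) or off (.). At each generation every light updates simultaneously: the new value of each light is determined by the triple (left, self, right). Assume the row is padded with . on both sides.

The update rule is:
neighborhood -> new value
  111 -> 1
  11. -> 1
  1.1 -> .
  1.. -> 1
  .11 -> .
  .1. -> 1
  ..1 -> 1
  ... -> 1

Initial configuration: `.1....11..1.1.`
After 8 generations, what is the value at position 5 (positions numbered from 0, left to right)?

.

111111.1111.11
.11111..111..1
1.111111.11111
1..11111..1111
111.111111.111
.11..11111..11
1.111.111111.1
1..11..11111.1
position 5 holds .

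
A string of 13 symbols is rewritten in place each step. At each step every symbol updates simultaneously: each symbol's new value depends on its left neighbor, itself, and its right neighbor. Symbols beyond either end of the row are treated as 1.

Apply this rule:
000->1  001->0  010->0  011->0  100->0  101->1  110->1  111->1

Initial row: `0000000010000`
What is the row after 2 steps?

1011111010011

step 1: 0111111000110
step 2: 1011111010011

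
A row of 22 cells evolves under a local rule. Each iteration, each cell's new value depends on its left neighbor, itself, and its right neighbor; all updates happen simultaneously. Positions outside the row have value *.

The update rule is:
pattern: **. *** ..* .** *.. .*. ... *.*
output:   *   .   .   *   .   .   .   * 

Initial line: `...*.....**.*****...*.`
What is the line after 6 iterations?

iteration 1: .........****...*....*
iteration 2: .........*..*........*
iteration 3: .....................*
iteration 4: .....................*  (fixed point — unchanged through iteration 6)

.....................*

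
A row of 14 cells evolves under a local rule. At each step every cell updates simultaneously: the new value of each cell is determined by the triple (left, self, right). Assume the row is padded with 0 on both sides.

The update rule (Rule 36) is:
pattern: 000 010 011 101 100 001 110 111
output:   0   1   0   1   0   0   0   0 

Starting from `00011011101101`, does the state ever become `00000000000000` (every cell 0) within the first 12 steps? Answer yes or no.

no

00000100010011
00000100010000
00000100010000  (fixed point — unchanged through step 12)
step 12 is 00000100010000, still not uniform 0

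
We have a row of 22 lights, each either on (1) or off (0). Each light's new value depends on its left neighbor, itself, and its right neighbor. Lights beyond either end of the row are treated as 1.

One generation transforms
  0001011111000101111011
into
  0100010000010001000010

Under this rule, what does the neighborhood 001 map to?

At position 2 the neighborhood is 001; the next row has 0 there.

0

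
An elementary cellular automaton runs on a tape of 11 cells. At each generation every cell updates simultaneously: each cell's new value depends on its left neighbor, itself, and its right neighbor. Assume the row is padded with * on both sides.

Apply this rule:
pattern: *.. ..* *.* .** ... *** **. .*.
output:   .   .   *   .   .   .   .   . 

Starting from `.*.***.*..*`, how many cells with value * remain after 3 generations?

generation 1: *.*...*....
generation 2: .*.........
generation 3: *..........
count of *: 1

1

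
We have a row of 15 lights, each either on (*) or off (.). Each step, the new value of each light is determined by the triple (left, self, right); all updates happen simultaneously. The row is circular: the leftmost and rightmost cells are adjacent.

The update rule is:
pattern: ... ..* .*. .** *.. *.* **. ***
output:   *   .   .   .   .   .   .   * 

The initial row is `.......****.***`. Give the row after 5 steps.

.*****..**...*.
..***......*...
*..*..****...**
.......**..*..*
.*****.........

.*****.........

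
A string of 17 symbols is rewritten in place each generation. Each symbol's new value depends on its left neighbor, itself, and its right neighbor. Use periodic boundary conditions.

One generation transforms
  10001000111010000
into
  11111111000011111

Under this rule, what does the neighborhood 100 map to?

At position 1 the neighborhood is 100; the next row has 1 there.

1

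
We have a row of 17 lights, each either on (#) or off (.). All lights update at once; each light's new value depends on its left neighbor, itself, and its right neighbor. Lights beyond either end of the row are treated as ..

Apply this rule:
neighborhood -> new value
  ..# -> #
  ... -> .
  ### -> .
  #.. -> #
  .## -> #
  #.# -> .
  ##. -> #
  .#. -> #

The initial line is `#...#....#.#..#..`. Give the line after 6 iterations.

##.#.##.##.##.#.#

##.###..##.#####.
##.#.#####.#...##
##.#.#...#.##.###
##.#.##.##.##.#.#
##.#.##.##.##.#.#  (fixed point — unchanged through iteration 6)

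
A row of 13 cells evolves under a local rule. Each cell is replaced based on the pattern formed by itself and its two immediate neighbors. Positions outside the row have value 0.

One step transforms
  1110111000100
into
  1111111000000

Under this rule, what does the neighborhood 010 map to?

0

At position 10 the neighborhood is 010; the next row has 0 there.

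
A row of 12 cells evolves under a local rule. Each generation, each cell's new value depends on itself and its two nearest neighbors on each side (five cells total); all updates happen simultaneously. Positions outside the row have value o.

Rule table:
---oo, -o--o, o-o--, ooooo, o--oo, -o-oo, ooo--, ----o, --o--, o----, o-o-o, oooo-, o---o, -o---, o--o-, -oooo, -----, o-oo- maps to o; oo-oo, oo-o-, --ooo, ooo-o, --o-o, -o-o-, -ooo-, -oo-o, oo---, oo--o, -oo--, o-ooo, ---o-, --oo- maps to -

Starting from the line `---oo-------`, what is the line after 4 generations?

---o-ooo-ooo

generation 1: -oo---oooooo
generation 2: -o--oo-ooooo
generation 3: -ooo----oooo
generation 4: ---o-ooo-ooo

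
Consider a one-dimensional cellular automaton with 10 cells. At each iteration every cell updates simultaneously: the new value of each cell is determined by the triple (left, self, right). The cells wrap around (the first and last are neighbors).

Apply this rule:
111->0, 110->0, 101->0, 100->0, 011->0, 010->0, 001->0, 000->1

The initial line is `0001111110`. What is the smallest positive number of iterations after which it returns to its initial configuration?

2

1100000000
0001111110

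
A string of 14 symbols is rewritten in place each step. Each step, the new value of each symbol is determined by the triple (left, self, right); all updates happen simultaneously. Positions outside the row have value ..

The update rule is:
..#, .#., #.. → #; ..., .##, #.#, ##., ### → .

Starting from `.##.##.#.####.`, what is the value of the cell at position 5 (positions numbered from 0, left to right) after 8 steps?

step 1: #......#.....#
step 2: ##....###...##
step 3: ..#..#...#.#..
step 4: .######.##.##.
step 5: #............#
step 6: ##..........##
step 7: ..#........#..
step 8: .###......###.
position 5 holds .

.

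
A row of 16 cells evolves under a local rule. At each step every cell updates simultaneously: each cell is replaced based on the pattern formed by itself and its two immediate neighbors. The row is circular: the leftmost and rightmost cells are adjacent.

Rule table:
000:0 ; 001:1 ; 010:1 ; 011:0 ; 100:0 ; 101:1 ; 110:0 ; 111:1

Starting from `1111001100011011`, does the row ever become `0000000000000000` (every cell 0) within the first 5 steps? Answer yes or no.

no

step 1: 1110010000100101
step 2: 1100110001101110
step 3: 0001000010010101
step 4: 0011000110111111
step 5: 0100001001011110
step 5 is 0100001001011110, still not uniform 0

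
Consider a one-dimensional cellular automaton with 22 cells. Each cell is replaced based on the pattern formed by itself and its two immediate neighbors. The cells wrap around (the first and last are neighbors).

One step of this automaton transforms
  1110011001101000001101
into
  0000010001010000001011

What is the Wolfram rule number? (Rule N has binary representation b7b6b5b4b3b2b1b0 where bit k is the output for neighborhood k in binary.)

40

position 0: 111 → 0  (bit 7 = 0)
position 2: 110 → 0  (bit 6 = 0)
position 11: 101 → 1  (bit 5 = 1)
position 3: 100 → 0  (bit 4 = 0)
position 5: 011 → 1  (bit 3 = 1)
position 12: 010 → 0  (bit 2 = 0)
position 4: 001 → 0  (bit 1 = 0)
position 14: 000 → 0  (bit 0 = 0)
bits b7..b0 = 00101000 = 40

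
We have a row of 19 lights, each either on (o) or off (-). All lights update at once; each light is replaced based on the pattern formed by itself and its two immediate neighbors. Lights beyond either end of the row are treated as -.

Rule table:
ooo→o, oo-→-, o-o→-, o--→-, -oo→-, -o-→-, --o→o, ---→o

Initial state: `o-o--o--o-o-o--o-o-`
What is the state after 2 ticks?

----o--o------o----
oooo--o--ooooo--ooo

oooo--o--ooooo--ooo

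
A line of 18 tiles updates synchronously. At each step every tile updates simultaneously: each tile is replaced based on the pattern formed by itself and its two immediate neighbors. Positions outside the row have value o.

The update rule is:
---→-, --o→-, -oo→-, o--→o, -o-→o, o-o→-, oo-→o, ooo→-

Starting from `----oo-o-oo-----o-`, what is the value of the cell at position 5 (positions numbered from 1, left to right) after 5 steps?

-

o----o-o--oo----o-
oo---o-oo--oo---o-
-oo--o--oo--oo--o-
--oo-oo--oo--oo-o-
o--o--oo--oo--o-o-
position 5 holds -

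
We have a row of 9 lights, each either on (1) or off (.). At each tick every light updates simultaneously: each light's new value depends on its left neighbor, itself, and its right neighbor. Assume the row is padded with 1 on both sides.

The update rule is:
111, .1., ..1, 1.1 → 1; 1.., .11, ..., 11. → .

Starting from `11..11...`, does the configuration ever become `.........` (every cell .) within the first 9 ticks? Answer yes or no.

no

1..1....1
..11...1.
.1....111
11...1.11
1...111.1
...1.1.1.
..1111111
.1.111111
111.11111
tick 9 is 111.11111, still not uniform .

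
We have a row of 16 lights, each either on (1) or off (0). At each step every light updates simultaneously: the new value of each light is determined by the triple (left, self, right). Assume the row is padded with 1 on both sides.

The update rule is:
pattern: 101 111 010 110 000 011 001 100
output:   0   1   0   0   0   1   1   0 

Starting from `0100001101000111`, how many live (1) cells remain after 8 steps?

11

0000011000001111
0000110000011111
0001100000111111
0011000001111111
0110000011111111
0100000111111111
0000001111111111
0000011111111111
count of 1: 11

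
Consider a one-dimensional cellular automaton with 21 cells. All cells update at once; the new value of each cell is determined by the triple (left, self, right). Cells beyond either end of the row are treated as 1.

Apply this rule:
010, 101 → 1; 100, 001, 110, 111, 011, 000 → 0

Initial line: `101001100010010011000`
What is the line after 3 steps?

000000000010010000000

011000000010010000000
100000000010010000000
000000000010010000000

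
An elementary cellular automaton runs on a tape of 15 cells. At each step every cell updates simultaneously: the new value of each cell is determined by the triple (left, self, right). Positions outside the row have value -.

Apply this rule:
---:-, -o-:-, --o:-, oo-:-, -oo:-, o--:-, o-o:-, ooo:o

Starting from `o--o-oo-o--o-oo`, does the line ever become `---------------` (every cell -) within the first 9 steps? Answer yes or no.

yes

step 1: ---------------
all cells are - at step 1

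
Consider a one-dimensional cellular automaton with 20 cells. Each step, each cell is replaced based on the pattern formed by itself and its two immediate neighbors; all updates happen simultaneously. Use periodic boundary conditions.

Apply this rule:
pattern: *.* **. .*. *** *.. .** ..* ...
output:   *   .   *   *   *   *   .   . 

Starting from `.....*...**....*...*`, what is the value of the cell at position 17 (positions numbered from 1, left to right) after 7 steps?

*

step 1: *....**..*.*...**..*
step 2: .*...*.*.****..*.*.*
step 3: ***..*******.*.*****
step 4: **.*.******.********
step 5: *.********.*********
step 6: .********.**********
step 7: ********.**********.
position 17 holds *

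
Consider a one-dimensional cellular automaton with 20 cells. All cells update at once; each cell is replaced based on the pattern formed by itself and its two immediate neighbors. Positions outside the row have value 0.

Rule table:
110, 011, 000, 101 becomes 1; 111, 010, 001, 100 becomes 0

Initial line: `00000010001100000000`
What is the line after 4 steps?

10000001000100110101

step 1: 11111000101101111111
step 2: 10001010011111000001
step 3: 00100100010001011100
step 4: 10000001000100110101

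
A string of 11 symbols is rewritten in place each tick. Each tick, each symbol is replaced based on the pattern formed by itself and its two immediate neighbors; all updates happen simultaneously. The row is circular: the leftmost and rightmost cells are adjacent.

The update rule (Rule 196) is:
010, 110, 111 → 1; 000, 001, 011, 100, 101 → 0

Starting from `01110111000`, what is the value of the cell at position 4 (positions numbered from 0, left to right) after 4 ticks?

0

00110011000
00010001000
00010001000  (fixed point — unchanged through tick 4)
position 4 holds 0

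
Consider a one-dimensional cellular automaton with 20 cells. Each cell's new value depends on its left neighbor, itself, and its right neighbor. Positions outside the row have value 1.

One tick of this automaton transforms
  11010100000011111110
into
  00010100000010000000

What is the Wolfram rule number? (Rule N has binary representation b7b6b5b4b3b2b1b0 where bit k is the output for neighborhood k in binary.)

12

position 0: 111 → 0  (bit 7 = 0)
position 1: 110 → 0  (bit 6 = 0)
position 2: 101 → 0  (bit 5 = 0)
position 6: 100 → 0  (bit 4 = 0)
position 12: 011 → 1  (bit 3 = 1)
position 3: 010 → 1  (bit 2 = 1)
position 11: 001 → 0  (bit 1 = 0)
position 7: 000 → 0  (bit 0 = 0)
bits b7..b0 = 00001100 = 12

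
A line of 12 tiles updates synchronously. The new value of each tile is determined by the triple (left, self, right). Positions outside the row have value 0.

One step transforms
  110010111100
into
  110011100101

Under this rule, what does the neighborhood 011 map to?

1

At position 0 the neighborhood is 011; the next row has 1 there.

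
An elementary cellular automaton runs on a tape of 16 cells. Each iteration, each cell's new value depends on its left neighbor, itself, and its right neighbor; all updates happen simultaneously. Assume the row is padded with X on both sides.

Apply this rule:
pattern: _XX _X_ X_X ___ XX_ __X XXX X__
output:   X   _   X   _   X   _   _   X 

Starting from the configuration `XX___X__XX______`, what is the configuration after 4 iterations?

_XX___X_XXX_____
XXXX___XX_XX____
___XX__XXXXXX___
X__XXX_X____XX__

X__XXX_X____XX__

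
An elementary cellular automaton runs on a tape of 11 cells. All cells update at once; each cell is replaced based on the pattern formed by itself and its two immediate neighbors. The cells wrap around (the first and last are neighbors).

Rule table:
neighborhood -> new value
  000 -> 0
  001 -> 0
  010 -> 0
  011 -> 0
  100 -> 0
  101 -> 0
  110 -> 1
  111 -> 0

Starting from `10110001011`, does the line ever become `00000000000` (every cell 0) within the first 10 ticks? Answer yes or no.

yes

10010000000
00000000000
all cells are 0 at tick 2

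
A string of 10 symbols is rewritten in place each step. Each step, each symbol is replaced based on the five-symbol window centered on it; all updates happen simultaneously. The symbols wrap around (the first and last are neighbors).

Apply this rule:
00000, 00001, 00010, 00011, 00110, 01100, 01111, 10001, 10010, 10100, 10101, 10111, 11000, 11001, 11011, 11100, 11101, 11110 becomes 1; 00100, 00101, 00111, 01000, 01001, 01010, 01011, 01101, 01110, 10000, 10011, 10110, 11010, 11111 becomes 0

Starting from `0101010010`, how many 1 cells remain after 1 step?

1001010100
count of 1: 4

4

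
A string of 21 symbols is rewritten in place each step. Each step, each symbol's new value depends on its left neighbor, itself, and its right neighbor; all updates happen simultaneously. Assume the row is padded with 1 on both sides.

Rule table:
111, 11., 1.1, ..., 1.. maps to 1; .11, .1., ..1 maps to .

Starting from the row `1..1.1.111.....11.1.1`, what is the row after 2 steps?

111..1.1.111111..11.1

11..1.1.111111..11.1.
111..1.1.111111..11.1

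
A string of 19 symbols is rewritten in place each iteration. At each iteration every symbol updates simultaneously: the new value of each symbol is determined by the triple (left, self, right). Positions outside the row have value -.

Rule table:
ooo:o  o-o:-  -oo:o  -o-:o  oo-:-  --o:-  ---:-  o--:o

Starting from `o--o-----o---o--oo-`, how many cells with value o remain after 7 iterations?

oo-oo----oo--oo-o-o
o--o-o---o-o-o--o-o
oo-o-oo--o-o-oo-o-o
o--o-o-o-o-o-o--o-o
oo-o-o-o-o-o-oo-o-o
o--o-o-o-o-o-o--o-o  (repeats iteration 4; period 2)
iteration 7: oo-o-o-o-o-o-oo-o-o
count of o: 11

11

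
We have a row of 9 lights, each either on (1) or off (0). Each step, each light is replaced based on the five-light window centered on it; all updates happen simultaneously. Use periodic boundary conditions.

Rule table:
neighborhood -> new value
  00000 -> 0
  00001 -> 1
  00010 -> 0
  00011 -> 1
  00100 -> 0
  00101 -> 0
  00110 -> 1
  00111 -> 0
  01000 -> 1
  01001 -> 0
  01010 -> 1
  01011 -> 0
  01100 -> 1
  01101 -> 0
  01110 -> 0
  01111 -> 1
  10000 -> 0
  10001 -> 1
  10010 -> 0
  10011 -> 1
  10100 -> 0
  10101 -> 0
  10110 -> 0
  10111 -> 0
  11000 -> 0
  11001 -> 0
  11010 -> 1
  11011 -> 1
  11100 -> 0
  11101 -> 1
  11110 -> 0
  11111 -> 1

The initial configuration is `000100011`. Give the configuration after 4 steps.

010001001

010011111
100101101
100000010
010001001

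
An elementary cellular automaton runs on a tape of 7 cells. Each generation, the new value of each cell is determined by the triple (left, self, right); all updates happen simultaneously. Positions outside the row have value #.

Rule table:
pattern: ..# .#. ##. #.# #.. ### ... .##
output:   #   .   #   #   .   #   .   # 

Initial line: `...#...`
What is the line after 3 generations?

#...###

..#...#
.#...##
#...###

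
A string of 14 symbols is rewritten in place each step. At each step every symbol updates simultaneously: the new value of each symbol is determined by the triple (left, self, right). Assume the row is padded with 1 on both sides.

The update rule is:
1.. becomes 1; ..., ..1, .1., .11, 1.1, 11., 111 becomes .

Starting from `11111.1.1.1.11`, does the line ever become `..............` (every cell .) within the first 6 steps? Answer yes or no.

..............
all cells are . at step 1

yes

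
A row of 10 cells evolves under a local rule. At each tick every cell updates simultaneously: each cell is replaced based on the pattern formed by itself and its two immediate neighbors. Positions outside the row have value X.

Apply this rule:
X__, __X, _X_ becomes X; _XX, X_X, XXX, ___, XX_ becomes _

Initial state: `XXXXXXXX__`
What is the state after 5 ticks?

________XX
X______X__
_X____XXXX
_XX__X____
___XXXX__X

___XXXX__X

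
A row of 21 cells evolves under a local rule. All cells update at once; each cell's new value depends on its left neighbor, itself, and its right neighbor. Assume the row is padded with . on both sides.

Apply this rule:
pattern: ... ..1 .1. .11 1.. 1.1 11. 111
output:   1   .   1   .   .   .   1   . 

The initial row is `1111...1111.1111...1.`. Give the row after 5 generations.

generation 1: ...1.1....1....1.1.1.
generation 2: 11.1.1.11.1.11.1.1.1.
generation 3: .1.1.1..1.1..1.1.1.1.
generation 4: .1.1.1..1.1..1.1.1.1.  (fixed point — unchanged through generation 5)

.1.1.1..1.1..1.1.1.1.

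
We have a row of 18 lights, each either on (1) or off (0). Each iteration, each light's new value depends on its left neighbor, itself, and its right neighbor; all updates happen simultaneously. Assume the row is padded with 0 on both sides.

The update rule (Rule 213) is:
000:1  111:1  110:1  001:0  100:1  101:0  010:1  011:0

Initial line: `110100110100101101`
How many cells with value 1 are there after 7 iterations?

010110010110100101
010011010010110101
011001011010010101
001101001011010101
100101101001010101
110100101101010101
010110100101010101
count of 1: 9

9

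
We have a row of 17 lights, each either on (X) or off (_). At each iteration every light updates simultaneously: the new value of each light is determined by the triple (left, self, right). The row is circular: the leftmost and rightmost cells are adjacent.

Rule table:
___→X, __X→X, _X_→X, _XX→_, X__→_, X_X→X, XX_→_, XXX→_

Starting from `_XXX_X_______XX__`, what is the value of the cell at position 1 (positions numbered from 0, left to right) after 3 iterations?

X___XX_XXXXXX___X
__XX__X_______XX_
XX___XX_XXXXXX___
position 1 holds X

X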